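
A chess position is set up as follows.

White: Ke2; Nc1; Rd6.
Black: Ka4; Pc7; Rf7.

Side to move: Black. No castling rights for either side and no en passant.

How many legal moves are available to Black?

18

Black to move; king on a4.
In check: no.
Legal moves: Rf8, Rh7, Rg7, Re7+, Rd7, Rf6, Rf5, Rf4, Rf3, Rf2+, Rf1, Kb5, Ka5, Kb4, Ka3, cxd6, c6, c5.
Count: 18.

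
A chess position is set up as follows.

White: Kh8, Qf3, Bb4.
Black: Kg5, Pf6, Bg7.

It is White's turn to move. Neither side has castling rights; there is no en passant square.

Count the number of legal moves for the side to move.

3

White to move; king on h8.
In check: yes, from the black bishop on g7.
Legal moves: Kg8, Kh7, Kxg7.
Count: 3.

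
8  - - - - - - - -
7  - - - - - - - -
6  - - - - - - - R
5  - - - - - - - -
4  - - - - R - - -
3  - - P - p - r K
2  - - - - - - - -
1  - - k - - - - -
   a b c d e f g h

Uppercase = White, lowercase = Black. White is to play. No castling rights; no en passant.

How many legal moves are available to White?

White to move; king on h3.
In check: yes, from the black rook on g3.
Legal moves: Kh4, Kxg3, Kh2.
Count: 3.

3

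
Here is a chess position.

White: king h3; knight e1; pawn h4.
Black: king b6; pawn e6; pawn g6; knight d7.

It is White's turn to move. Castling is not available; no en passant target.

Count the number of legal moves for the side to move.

9

White to move; king on h3.
In check: no.
Legal moves: Kg4, Kg3, Kh2, Kg2, Nf3, Nd3, Ng2, Nc2, h5.
Count: 9.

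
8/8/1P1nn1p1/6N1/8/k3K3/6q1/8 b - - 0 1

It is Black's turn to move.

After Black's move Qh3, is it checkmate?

no

After Qh3: white king on e3; in check: yes, from the black queen on h3.
White has 5 legal replies: Kf2, Ke2, Kd2, Nxh3, Nf3.
In check but a legal move exists → not checkmate.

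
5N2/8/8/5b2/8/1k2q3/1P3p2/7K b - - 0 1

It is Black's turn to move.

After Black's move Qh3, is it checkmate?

yes

After Qh3: white king on h1; in check: yes, from the black queen on h3.
King squares — g1: attacked by Pf2; g2: attacked by Qh3; h2: attacked by Qh3.
White has no legal moves → checkmate.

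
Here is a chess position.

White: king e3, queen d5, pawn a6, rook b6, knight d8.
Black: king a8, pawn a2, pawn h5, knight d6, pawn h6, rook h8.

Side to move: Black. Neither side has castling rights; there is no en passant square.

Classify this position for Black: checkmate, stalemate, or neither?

Black to move; black king on a8.
In check: yes, from the white queen on d5.
Legal moves for Black: Ka7, Nb7.
Black is in check but has 2 legal moves → neither.

neither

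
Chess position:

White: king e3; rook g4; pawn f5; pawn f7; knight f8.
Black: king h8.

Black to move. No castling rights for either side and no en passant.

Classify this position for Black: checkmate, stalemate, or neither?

stalemate

Black to move; black king on h8.
In check: no.
King squares — g7: attacked by Rg4; h7: attacked by Nf8; g8: attacked by Rg4.
Legal moves for Black: none.
Not in check and no legal moves → stalemate.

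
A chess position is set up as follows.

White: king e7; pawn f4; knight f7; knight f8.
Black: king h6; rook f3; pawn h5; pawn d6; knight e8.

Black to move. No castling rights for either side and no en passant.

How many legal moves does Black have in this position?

Black to move; king on h6.
In check: yes, from the white knight on f7.
Legal moves: Kg7.
Count: 1.

1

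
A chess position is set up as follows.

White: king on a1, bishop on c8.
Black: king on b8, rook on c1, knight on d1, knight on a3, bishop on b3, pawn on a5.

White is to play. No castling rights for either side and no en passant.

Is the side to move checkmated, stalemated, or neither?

White to move; white king on a1.
In check: yes, from the black rook on c1.
King squares — b1: attacked by Rc1; a2: attacked by Bb3; b2: attacked by Nd1.
Legal moves for White: none.
In check with no legal moves → checkmate.

checkmate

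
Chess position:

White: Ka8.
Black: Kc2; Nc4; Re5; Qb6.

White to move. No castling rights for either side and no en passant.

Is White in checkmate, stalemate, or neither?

White to move; white king on a8.
In check: no.
King squares — a7: attacked by Qb6; b7: attacked by Qb6; b8: attacked by Qb6.
Legal moves for White: none.
Not in check and no legal moves → stalemate.

stalemate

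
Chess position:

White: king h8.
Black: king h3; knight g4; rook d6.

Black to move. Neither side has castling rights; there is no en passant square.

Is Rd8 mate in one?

After Rd8: white king on h8; in check: yes, from the black rook on d8.
White has 2 legal replies: Kh7, Kg7.
In check but a legal move exists → not checkmate.

no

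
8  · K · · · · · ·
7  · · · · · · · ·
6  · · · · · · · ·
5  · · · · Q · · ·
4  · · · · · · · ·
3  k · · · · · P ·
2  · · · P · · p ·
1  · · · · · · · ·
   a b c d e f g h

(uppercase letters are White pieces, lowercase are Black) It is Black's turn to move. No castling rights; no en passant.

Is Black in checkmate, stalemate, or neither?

Black to move; black king on a3.
In check: no.
Legal moves for Black: Kb4, Ka4, Kb3, Ka2, g1=Q, g1=R, g1=B, g1=N.
Black has 8 legal moves and is not in check → neither.

neither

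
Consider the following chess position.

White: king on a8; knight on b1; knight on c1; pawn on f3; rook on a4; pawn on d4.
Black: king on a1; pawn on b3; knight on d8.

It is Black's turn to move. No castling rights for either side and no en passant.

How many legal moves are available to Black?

Black to move; king on a1.
In check: yes, from the white rook on a4.
Legal moves: Kb2, Kxb1.
Count: 2.

2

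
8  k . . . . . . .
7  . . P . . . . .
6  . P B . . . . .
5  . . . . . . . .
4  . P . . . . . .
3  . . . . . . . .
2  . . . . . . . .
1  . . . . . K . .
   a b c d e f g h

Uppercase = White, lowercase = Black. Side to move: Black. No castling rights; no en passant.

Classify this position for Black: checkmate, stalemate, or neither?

checkmate

Black to move; black king on a8.
In check: yes, from the white bishop on c6.
King squares — a7: attacked by Pb6; b7: attacked by Bc6; b8: attacked by Pc7.
Legal moves for Black: none.
In check with no legal moves → checkmate.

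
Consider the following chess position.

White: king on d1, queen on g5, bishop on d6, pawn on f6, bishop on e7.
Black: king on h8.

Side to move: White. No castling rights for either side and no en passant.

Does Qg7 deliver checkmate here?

yes

After Qg7: black king on h8; in check: yes, from the white queen on g7.
King squares — g7: attacked by Pf6; h7: attacked by Qg7; g8: attacked by Qg7.
Black has no legal moves → checkmate.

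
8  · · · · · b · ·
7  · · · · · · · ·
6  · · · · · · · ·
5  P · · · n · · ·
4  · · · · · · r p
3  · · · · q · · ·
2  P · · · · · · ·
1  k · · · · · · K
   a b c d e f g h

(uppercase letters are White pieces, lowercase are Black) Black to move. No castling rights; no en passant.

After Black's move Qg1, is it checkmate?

yes

After Qg1: white king on h1; in check: yes, from the black queen on g1.
King squares — g1: attacked by Rg4; g2: attacked by Qg1; h2: attacked by Qg1.
White has no legal moves → checkmate.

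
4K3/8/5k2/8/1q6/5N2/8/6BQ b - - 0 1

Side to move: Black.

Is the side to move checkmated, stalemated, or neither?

Black to move; black king on f6.
In check: no.
Legal moves for Black include: Kg7, Kg6, Ke6, Kf5, Qf8+, Qb8+, Qe7#, Qb7, Qd6, Qb6, Qc5, Qb5+, Qa5, Qh4, Qg4, Qf4, Qe4+, Qd4, ... (list truncated; more exist).
Black has legal moves and is not in check → neither.

neither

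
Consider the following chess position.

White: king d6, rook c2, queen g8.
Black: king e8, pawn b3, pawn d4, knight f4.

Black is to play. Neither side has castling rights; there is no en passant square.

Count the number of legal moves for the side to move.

Black to move; king on e8.
In check: yes, from the white queen on g8.
Legal moves: none.
Count: 0.

0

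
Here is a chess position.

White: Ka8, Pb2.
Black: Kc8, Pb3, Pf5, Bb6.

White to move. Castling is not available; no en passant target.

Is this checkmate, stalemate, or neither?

stalemate

White to move; white king on a8.
In check: no.
King squares — a7: attacked by Bb6; b7: attacked by Kc8; b8: attacked by Kc8.
Legal moves for White: none.
Not in check and no legal moves → stalemate.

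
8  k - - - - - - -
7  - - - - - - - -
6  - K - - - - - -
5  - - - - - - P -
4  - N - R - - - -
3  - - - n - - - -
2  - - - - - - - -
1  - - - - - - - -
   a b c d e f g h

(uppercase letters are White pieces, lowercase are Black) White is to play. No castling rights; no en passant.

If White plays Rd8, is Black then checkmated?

yes

After Rd8: black king on a8; in check: yes, from the white rook on d8.
King squares — a7: attacked by Kb6; b7: attacked by Kb6; b8: attacked by Rd8.
Black has no legal moves → checkmate.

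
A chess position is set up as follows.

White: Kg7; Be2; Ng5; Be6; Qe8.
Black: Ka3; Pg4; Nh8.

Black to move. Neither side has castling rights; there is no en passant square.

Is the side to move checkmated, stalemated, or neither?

neither

Black to move; black king on a3.
In check: no.
Legal moves for Black: Nf7, Ng6, Kb4, Kb2, g3.
Black has 5 legal moves and is not in check → neither.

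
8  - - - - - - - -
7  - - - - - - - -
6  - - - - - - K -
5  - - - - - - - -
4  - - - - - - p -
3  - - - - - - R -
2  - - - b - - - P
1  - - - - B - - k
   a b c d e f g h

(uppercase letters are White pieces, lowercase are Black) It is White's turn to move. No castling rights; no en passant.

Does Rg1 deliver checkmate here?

no

After Rg1: black king on h1; in check: yes, from the white rook on g1.
Black has 2 legal replies: Kxh2, Kxg1.
In check but a legal move exists → not checkmate.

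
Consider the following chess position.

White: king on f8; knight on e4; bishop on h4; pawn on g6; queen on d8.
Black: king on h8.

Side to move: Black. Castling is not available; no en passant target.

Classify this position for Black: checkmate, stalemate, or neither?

stalemate

Black to move; black king on h8.
In check: no.
King squares — g7: attacked by Kf8; h7: attacked by Pg6; g8: attacked by Kf8.
Legal moves for Black: none.
Not in check and no legal moves → stalemate.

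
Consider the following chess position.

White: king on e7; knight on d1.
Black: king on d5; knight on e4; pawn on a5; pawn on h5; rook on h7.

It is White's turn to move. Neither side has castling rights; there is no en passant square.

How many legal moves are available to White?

White to move; king on e7.
In check: yes, from the black rook on h7.
Legal moves: Kf8, Ke8, Kd8.
Count: 3.

3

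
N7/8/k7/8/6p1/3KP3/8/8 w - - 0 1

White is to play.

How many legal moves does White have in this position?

White to move; king on d3.
In check: no.
Legal moves: Nc7+, Nb6, Ke4, Kd4, Kc4, Kc3, Ke2, Kd2, Kc2, e4.
Count: 10.

10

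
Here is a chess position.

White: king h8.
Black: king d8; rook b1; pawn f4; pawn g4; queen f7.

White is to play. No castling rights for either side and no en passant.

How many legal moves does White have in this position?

0

White to move; king on h8.
In check: no.
Legal moves: none.
Count: 0.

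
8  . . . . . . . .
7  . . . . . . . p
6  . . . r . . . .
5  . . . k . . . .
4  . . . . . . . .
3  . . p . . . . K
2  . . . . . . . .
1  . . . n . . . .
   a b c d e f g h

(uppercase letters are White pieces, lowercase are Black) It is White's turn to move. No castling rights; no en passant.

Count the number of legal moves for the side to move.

5

White to move; king on h3.
In check: no.
Legal moves: Kh4, Kg4, Kg3, Kh2, Kg2.
Count: 5.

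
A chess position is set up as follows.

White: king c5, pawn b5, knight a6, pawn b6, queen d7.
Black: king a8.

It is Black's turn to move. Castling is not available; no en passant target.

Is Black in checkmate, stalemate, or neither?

stalemate

Black to move; black king on a8.
In check: no.
King squares — a7: attacked by Pb6; b7: attacked by Qd7; b8: attacked by Na6.
Legal moves for Black: none.
Not in check and no legal moves → stalemate.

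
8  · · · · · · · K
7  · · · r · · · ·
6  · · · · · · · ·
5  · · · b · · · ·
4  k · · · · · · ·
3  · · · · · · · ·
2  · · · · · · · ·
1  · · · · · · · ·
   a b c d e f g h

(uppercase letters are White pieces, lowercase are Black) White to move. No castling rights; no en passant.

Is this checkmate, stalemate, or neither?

stalemate

White to move; white king on h8.
In check: no.
King squares — g7: attacked by Rd7; h7: attacked by Rd7; g8: attacked by Bd5.
Legal moves for White: none.
Not in check and no legal moves → stalemate.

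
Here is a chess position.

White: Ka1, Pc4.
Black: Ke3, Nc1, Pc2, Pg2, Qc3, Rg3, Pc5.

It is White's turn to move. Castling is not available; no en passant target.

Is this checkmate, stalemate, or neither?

White to move; white king on a1.
In check: yes, from the black queen on c3.
King squares — b1: attacked by Pc2; a2: attacked by Nc1; b2: attacked by Qc3.
Legal moves for White: none.
In check with no legal moves → checkmate.

checkmate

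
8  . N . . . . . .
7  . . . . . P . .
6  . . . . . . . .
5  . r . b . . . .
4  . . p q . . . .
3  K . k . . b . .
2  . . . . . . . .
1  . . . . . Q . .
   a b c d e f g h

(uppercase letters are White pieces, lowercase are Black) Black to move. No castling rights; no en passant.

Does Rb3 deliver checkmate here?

no

After Rb3: white king on a3; in check: yes, from the black rook on b3.
White has 2 legal replies: Ka4, Ka2.
In check but a legal move exists → not checkmate.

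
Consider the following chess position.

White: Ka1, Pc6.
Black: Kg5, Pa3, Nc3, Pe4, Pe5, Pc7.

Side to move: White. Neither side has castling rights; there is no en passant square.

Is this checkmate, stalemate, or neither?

White to move; white king on a1.
In check: no.
King squares — b1: attacked by Nc3; a2: attacked by Nc3; b2: attacked by Pa3.
Legal moves for White: none.
Not in check and no legal moves → stalemate.

stalemate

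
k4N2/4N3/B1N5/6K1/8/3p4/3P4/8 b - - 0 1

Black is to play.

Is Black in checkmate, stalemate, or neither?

Black to move; black king on a8.
In check: no.
King squares — a7: attacked by Nc6; b7: attacked by Ba6; b8: attacked by Nc6.
Legal moves for Black: none.
Not in check and no legal moves → stalemate.

stalemate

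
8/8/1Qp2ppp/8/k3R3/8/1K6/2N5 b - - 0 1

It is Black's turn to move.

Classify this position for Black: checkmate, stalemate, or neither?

Black to move; black king on a4.
In check: yes, from the white rook on e4.
King squares — a3: attacked by Kb2; b3: attacked by Nc1; b4: attacked by Re4; a5: attacked by Qb6; b5: attacked by Qb6.
Legal moves for Black: none.
In check with no legal moves → checkmate.

checkmate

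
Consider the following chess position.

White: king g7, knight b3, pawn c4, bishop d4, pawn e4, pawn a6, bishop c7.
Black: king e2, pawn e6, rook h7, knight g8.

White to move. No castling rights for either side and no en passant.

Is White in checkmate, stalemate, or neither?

neither

White to move; white king on g7.
In check: yes, from the black rook on h7.
Legal moves for White: Kxg8, Kf8, Kxh7, Kg6.
White is in check but has 4 legal moves → neither.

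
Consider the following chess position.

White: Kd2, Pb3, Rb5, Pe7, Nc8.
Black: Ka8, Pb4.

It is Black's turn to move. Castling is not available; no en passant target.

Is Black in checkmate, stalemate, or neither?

stalemate

Black to move; black king on a8.
In check: no.
King squares — a7: attacked by Nc8; b7: attacked by Rb5; b8: attacked by Rb5.
Legal moves for Black: none.
Not in check and no legal moves → stalemate.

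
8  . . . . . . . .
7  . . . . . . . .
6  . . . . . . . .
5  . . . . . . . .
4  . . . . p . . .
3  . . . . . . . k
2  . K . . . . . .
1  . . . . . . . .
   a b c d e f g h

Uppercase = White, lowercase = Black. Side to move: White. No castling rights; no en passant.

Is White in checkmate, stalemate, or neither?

White to move; white king on b2.
In check: no.
Legal moves for White: Kc3, Kb3, Ka3, Kc2, Ka2, Kc1, Kb1, Ka1.
White has 8 legal moves and is not in check → neither.

neither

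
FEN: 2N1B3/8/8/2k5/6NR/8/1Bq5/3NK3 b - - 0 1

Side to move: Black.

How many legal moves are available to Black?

21

Black to move; king on c5.
In check: no.
Legal moves: Kd5, Kc4, Kb4, Qh7, Qg6, Qf5, Qe4+, Qc4, Qa4, Qd3, Qc3+, Qb3, Qh2, Qg2, Qf2+, Qe2+, Qd2+, Qxb2, Qxd1+, Qc1, Qb1.
Count: 21.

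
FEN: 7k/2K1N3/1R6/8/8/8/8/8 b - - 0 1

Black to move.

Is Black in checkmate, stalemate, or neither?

Black to move; black king on h8.
In check: no.
Legal moves for Black: Kh7, Kg7.
Black has 2 legal moves and is not in check → neither.

neither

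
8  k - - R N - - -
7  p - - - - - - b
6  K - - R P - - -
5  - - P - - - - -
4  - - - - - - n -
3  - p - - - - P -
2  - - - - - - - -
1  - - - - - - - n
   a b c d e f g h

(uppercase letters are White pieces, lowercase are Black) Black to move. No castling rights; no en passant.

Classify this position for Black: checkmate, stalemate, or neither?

Black to move; black king on a8.
In check: yes, from the white rook on d8.
King squares — a7: own pawn; b7: attacked by Ka6; b8: attacked by Rd8.
Legal moves for Black: none.
In check with no legal moves → checkmate.

checkmate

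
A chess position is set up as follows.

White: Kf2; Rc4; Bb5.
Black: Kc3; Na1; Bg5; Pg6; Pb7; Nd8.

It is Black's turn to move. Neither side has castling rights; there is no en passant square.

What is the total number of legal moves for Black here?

4

Black to move; king on c3.
In check: yes, from the white rook on c4.
Legal moves: Kd3, Kb3, Kd2, Kb2.
Count: 4.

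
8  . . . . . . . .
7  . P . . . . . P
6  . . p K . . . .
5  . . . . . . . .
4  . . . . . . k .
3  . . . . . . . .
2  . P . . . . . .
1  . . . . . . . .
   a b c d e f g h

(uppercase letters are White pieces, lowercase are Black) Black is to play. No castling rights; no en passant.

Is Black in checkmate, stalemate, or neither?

Black to move; black king on g4.
In check: no.
Legal moves for Black: Kh5, Kg5, Kf5, Kh4, Kf4, Kh3, Kg3, Kf3, c5.
Black has 9 legal moves and is not in check → neither.

neither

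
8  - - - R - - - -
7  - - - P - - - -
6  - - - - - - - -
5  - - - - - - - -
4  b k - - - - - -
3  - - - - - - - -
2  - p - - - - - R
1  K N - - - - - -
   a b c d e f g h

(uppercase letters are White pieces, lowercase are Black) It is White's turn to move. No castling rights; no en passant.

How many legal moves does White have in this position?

3

White to move; king on a1.
In check: yes, from the black pawn on b2.
Legal moves: Kxb2, Ka2, Rxb2+.
Count: 3.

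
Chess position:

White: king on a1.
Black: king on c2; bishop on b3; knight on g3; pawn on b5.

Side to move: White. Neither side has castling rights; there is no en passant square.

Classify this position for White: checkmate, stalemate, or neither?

White to move; white king on a1.
In check: no.
King squares — b1: attacked by Kc2; a2: attacked by Bb3; b2: attacked by Kc2.
Legal moves for White: none.
Not in check and no legal moves → stalemate.

stalemate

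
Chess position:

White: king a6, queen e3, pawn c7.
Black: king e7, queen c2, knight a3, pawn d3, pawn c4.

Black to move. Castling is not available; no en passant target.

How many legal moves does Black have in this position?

Black to move; king on e7.
In check: yes, from the white queen on e3.
Legal moves: Kf8, Kf7, Kd7, Kf6, Kd6.
Count: 5.

5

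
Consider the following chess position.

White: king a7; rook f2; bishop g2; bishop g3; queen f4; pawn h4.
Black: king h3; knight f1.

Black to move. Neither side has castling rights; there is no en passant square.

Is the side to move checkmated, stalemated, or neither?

Black to move; black king on h3.
In check: yes, from the white bishop on g2.
King squares — g2: attacked by Rf2; h2: attacked by Bg3; g3: attacked by Qf4; g4: attacked by Qf4; h4: attacked by Bg3.
Legal moves for Black: none.
In check with no legal moves → checkmate.

checkmate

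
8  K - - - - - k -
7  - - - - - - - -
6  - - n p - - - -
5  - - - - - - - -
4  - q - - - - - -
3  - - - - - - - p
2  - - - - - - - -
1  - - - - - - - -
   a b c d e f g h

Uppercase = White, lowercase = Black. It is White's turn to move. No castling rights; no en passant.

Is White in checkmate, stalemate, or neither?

stalemate

White to move; white king on a8.
In check: no.
King squares — a7: attacked by Nc6; b7: attacked by Qb4; b8: attacked by Qb4.
Legal moves for White: none.
Not in check and no legal moves → stalemate.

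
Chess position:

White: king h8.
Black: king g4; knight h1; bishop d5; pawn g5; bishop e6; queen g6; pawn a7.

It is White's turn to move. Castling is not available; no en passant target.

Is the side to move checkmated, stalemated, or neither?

stalemate

White to move; white king on h8.
In check: no.
King squares — g7: attacked by Qg6; h7: attacked by Qg6; g8: attacked by Be6.
Legal moves for White: none.
Not in check and no legal moves → stalemate.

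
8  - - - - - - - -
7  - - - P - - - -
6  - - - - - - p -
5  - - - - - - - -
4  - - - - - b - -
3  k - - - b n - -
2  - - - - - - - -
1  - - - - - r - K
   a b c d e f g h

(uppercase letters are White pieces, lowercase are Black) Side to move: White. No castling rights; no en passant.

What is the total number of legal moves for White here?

1

White to move; king on h1.
In check: yes, from the black rook on f1.
Legal moves: Kg2.
Count: 1.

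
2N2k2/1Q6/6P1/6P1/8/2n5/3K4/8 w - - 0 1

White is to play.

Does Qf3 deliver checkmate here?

no

After Qf3: black king on f8; in check: yes, from the white queen on f3.
Black has 3 legal replies: Kg8, Ke8, Kg7.
In check but a legal move exists → not checkmate.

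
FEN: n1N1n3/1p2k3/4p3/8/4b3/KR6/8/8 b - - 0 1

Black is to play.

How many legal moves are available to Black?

5

Black to move; king on e7.
In check: yes, from the white knight on c8.
Legal moves: Kf8, Kd8, Kf7, Kd7, Kf6.
Count: 5.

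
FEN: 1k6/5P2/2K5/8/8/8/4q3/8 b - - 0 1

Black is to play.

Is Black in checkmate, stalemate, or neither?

Black to move; black king on b8.
In check: no.
Legal moves for Black include: Kc8, Ka8, Ka7, Qe8+, Qe7, Qe6+, Qa6+, Qh5, Qe5, Qb5+, Qg4, Qe4+, Qc4+, Qf3+, Qe3, Qd3, Qh2, Qg2+, ... (list truncated; more exist).
Black has legal moves and is not in check → neither.

neither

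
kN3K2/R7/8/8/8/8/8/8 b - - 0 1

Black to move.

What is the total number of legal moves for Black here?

Black to move; king on a8.
In check: yes, from the white rook on a7.
Legal moves: Kxb8, Kxa7.
Count: 2.

2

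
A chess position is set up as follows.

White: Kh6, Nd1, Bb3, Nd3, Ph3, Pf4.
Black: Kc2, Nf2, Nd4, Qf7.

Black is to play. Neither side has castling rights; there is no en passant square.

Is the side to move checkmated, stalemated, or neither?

Black to move; black king on c2.
In check: yes, from the white bishop on b3.
King squares — b1: available; c1: attacked by Nd3; d1: attacked by Bb3; b2: attacked by Nd1; d2: available; b3: available; c3: attacked by Nd1; d3: available.
Legal moves for Black: Kxd3, Kxb3, Kd2, Kb1, Qxb3, Nxb3.
Black is in check but has 6 legal moves → neither.

neither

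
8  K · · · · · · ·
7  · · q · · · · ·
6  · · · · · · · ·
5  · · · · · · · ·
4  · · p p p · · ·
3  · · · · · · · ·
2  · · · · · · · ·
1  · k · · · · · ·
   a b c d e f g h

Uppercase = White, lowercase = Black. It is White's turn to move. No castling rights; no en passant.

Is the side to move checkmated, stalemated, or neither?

stalemate

White to move; white king on a8.
In check: no.
King squares — a7: attacked by Qc7; b7: attacked by Qc7; b8: attacked by Qc7.
Legal moves for White: none.
Not in check and no legal moves → stalemate.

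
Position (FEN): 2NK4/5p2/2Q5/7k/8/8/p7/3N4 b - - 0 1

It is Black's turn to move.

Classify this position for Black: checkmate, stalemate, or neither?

neither

Black to move; black king on h5.
In check: no.
Legal moves for Black: Kg5, Kh4, Kg4, f6, a1=Q, a1=R, a1=B, a1=N, f5.
Black has 9 legal moves and is not in check → neither.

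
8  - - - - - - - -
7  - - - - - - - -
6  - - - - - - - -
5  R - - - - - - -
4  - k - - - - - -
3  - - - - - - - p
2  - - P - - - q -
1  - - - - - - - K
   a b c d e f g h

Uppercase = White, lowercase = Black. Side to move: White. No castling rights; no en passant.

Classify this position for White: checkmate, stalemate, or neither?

White to move; white king on h1.
In check: yes, from the black queen on g2.
King squares — g1: attacked by Qg2; g2: attacked by Ph3; h2: attacked by Qg2.
Legal moves for White: none.
In check with no legal moves → checkmate.

checkmate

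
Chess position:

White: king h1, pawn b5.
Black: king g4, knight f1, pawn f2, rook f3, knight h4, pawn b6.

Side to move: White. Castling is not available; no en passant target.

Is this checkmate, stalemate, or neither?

White to move; white king on h1.
In check: no.
King squares — g1: attacked by Pf2; g2: attacked by Nh4; h2: attacked by Nf1.
Legal moves for White: none.
Not in check and no legal moves → stalemate.

stalemate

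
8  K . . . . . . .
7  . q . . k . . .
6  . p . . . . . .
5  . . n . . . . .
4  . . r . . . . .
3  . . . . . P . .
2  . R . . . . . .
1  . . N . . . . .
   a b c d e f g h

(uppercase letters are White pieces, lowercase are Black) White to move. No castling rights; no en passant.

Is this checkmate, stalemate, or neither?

White to move; white king on a8.
In check: yes, from the black queen on b7.
King squares — a7: attacked by Qb7; b7: attacked by Nc5; b8: attacked by Qb7.
Legal moves for White: none.
In check with no legal moves → checkmate.

checkmate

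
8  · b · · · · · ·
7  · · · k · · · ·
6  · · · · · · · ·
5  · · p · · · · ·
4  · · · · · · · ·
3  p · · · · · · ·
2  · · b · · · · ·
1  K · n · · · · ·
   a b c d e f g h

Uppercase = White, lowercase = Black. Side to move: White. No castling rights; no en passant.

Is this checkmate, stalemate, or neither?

stalemate

White to move; white king on a1.
In check: no.
King squares — b1: attacked by Bc2; a2: attacked by Nc1; b2: attacked by Pa3.
Legal moves for White: none.
Not in check and no legal moves → stalemate.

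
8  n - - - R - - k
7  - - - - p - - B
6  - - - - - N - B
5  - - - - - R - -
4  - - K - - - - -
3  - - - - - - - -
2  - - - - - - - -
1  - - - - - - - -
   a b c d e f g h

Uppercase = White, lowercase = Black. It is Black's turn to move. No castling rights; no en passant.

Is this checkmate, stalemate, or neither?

checkmate

Black to move; black king on h8.
In check: yes, from the white rook on e8.
King squares — g7: attacked by Bh6; h7: attacked by Nf6; g8: attacked by Nf6.
Legal moves for Black: none.
In check with no legal moves → checkmate.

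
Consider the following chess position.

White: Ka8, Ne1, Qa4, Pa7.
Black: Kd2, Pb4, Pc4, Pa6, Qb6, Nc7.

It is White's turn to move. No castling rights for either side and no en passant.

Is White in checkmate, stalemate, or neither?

White to move; white king on a8.
In check: yes, from the black knight on c7.
King squares — a7: own pawn; b7: attacked by Qb6; b8: attacked by Qb6.
Legal moves for White: none.
In check with no legal moves → checkmate.

checkmate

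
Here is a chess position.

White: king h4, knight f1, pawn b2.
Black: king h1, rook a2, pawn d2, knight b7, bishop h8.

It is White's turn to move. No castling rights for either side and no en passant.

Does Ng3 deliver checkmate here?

After Ng3: black king on h1; in check: yes, from the white knight on g3.
Black has 3 legal replies: Kh2, Kg2, Kg1.
In check but a legal move exists → not checkmate.

no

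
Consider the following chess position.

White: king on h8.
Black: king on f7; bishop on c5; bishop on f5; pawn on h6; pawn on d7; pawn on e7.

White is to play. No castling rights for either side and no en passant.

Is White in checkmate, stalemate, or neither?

White to move; white king on h8.
In check: no.
King squares — g7: attacked by Kf7; h7: attacked by Bf5; g8: attacked by Kf7.
Legal moves for White: none.
Not in check and no legal moves → stalemate.

stalemate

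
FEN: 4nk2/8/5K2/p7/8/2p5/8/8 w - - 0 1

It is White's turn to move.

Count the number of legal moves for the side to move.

White to move; king on f6.
In check: yes, from the black knight on e8.
Legal moves: Kg6, Ke6, Kg5, Kf5, Ke5.
Count: 5.

5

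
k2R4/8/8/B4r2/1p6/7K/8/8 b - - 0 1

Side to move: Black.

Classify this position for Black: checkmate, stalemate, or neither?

neither

Black to move; black king on a8.
In check: yes, from the white rook on d8.
Legal moves for Black: Kb7, Ka7.
Black is in check but has 2 legal moves → neither.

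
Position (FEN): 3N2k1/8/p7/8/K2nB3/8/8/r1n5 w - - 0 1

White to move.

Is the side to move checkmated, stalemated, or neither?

White to move; white king on a4.
In check: yes, from the black rook on a1.
King squares — a3: attacked by Ra1; b3: attacked by Nc1; b4: available; a5: attacked by Ra1; b5: attacked by Nd4.
Legal moves for White: Kb4.
White is in check but has 1 legal move → neither.

neither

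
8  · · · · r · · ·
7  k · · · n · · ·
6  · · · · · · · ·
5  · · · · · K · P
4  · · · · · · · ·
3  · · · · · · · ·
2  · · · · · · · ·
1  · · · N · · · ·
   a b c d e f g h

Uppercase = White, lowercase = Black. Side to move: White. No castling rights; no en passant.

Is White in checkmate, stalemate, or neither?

White to move; white king on f5.
In check: yes, from the black knight on e7.
King squares — e4: available; f4: available; g4: available; e5: available; g5: available; e6: available; f6: available; g6: attacked by Ne7.
Legal moves for White: Kf6, Ke6, Kg5, Ke5, Kg4, Kf4, Ke4.
White is in check but has 7 legal moves → neither.

neither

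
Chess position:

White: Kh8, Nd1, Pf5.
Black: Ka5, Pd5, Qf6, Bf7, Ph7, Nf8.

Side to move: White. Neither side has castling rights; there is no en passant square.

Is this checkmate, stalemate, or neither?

checkmate

White to move; white king on h8.
In check: yes, from the black queen on f6.
King squares — g7: attacked by Qf6; h7: attacked by Nf8; g8: attacked by Bf7.
Legal moves for White: none.
In check with no legal moves → checkmate.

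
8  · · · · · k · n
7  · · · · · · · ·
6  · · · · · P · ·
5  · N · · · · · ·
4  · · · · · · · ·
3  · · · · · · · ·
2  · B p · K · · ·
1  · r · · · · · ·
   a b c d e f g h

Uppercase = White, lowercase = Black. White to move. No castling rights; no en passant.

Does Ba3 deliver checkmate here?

no

After Ba3: black king on f8; in check: yes, from the white bishop on a3.
Black has 4 legal replies: Kg8, Ke8, Kf7, Rb4.
In check but a legal move exists → not checkmate.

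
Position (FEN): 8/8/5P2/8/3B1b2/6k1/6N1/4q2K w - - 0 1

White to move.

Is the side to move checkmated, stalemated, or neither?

neither

White to move; white king on h1.
In check: yes, from the black queen on e1.
Legal moves for White: Bg1, Nxe1.
White is in check but has 2 legal moves → neither.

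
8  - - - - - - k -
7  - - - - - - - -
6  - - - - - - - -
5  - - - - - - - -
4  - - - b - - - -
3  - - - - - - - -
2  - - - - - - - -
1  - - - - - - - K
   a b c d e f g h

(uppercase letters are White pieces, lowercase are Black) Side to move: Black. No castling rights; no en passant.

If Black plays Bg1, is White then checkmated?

no

After Bg1: white king on h1; in check: no.
White is not in check, so this cannot be checkmate.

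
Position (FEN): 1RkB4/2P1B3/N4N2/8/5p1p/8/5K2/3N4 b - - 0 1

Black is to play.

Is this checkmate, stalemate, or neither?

Black to move; black king on c8.
In check: yes, from the white rook on b8.
King squares — b7: attacked by Rb8; c7: attacked by Na6; d7: attacked by Nf6; b8: attacked by Na6; d8: attacked by Pc7.
Legal moves for Black: none.
In check with no legal moves → checkmate.

checkmate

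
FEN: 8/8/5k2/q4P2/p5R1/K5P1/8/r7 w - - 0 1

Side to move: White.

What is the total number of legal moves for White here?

1

White to move; king on a3.
In check: yes, from the black rook on a1.
Legal moves: Kb2.
Count: 1.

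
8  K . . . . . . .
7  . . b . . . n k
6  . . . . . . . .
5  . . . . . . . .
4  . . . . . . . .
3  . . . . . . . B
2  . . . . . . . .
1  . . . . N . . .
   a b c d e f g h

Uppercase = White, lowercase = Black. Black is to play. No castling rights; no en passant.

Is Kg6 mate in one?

no

After Kg6: white king on a8; in check: no.
White is not in check, so this cannot be checkmate.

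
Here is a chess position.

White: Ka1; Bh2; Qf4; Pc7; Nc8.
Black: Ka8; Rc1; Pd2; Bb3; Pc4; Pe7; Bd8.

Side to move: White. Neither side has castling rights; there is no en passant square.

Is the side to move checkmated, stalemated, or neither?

White to move; white king on a1.
In check: yes, from the black rook on c1.
King squares — b1: attacked by Rc1; a2: attacked by Bb3; b2: available.
Legal moves for White: Kb2.
White is in check but has 1 legal move → neither.

neither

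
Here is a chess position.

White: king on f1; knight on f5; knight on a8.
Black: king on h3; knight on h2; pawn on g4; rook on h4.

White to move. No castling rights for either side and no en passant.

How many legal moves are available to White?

White to move; king on f1.
In check: yes, from the black knight on h2.
Legal moves: Kf2, Ke2, Kg1, Ke1.
Count: 4.

4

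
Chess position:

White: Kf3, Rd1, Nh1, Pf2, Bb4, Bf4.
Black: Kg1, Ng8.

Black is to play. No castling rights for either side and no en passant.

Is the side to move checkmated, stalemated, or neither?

checkmate

Black to move; black king on g1.
In check: yes, from the white rook on d1.
King squares — f1: attacked by Rd1; h1: attacked by Rd1; f2: attacked by Nh1; g2: attacked by Kf3; h2: attacked by Bf4.
Legal moves for Black: none.
In check with no legal moves → checkmate.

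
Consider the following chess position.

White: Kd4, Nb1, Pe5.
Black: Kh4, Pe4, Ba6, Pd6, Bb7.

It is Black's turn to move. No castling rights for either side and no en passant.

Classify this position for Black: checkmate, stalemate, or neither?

Black to move; black king on h4.
In check: no.
Legal moves for Black: Bc8, Ba8, Bc6, Bd5, Bb5, Bc4, Bd3, Be2, Bf1, Kh5, Kg5, Kg4, Kh3, Kg3, dxe5+, d5, e3.
Black has 17 legal moves and is not in check → neither.

neither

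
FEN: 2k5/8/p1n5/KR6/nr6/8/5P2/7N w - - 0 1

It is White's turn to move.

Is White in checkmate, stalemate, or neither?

White to move; white king on a5.
In check: yes, from the black knight on c6.
Legal moves for White: Kxa6.
White is in check but has 1 legal move → neither.

neither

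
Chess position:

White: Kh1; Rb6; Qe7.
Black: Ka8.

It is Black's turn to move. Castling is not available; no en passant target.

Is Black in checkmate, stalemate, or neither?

stalemate

Black to move; black king on a8.
In check: no.
King squares — a7: attacked by Qe7; b7: attacked by Rb6; b8: attacked by Rb6.
Legal moves for Black: none.
Not in check and no legal moves → stalemate.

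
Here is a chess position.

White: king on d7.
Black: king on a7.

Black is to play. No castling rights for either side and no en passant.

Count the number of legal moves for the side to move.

5

Black to move; king on a7.
In check: no.
Legal moves: Kb8, Ka8, Kb7, Kb6, Ka6.
Count: 5.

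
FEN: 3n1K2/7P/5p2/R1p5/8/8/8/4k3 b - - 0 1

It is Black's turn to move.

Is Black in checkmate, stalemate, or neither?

neither

Black to move; black king on e1.
In check: no.
Legal moves for Black: Nf7, Nb7, Ne6+, Nc6, Kf2, Ke2, Kd2, Kf1, Kd1, f5, c4.
Black has 11 legal moves and is not in check → neither.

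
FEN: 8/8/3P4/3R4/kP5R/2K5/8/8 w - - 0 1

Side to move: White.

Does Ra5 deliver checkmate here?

yes

After Ra5: black king on a4; in check: yes, from the white rook on a5.
King squares — a3: attacked by Ra5; b3: attacked by Kc3; b4: attacked by Kc3; a5: attacked by Pb4; b5: attacked by Ra5.
Black has no legal moves → checkmate.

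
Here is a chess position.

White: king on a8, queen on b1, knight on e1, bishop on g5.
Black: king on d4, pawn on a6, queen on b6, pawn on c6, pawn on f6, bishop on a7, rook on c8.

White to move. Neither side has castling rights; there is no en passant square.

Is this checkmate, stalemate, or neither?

checkmate

White to move; white king on a8.
In check: yes, from the black rook on c8.
King squares — a7: attacked by Qb6; b7: attacked by Qb6; b8: attacked by Qb6.
Legal moves for White: none.
In check with no legal moves → checkmate.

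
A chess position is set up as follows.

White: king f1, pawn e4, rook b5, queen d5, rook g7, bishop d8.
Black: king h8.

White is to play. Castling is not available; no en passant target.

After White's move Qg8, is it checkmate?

After Qg8: black king on h8; in check: yes, from the white queen on g8.
King squares — g7: attacked by Qg8; h7: attacked by Rg7; g8: attacked by Rg7.
Black has no legal moves → checkmate.

yes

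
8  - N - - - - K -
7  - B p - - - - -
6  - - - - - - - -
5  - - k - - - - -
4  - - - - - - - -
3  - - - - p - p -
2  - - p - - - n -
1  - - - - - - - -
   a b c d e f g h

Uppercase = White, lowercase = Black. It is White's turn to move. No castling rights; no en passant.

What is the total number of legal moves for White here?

16

White to move; king on g8.
In check: no.
Legal moves: Kh8, Kf8, Kh7, Kg7, Kf7, Nd7+, Nc6, Na6+, Bc8, Ba8, Bc6, Ba6, Bd5, Be4, Bf3, Bxg2.
Count: 16.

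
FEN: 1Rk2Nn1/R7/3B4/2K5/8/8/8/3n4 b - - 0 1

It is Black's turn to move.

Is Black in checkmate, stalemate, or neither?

checkmate

Black to move; black king on c8.
In check: yes, from the white rook on b8.
King squares — b7: attacked by Ra7; c7: attacked by Bd6; d7: attacked by Ra7; b8: attacked by Bd6; d8: attacked by Rb8.
Legal moves for Black: none.
In check with no legal moves → checkmate.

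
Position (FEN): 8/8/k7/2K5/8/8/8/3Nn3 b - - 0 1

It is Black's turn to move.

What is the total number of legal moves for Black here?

Black to move; king on a6.
In check: no.
Legal moves: Kb7, Ka7, Ka5, Nf3, Nd3+, Ng2, Nc2.
Count: 7.

7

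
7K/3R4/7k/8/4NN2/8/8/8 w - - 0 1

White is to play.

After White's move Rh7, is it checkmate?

After Rh7: black king on h6; in check: yes, from the white rook on h7.
King squares — g5: attacked by Ne4; h5: attacked by Nf4; g6: attacked by Nf4; g7: attacked by Rh7; h7: attacked by Kh8.
Black has no legal moves → checkmate.

yes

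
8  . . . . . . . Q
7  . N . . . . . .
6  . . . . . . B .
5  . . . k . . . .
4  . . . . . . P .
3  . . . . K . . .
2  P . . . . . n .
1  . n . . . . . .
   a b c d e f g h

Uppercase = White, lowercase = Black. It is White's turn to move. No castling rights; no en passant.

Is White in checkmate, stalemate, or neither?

White to move; white king on e3.
In check: yes, from the black knight on g2.
Legal moves for White: Kf3, Kd3, Kf2, Ke2.
White is in check but has 4 legal moves → neither.

neither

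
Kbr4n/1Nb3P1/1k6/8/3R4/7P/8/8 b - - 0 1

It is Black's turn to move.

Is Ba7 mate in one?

yes

After Ba7: white king on a8; in check: yes, from the black rook on c8.
King squares — a7: attacked by Kb6; b7: own knight; b8: attacked by Ba7.
White has no legal moves → checkmate.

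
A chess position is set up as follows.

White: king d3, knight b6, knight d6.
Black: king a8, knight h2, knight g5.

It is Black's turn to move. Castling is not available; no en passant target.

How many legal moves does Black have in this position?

2

Black to move; king on a8.
In check: yes, from the white knight on b6.
Legal moves: Kb8, Ka7.
Count: 2.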